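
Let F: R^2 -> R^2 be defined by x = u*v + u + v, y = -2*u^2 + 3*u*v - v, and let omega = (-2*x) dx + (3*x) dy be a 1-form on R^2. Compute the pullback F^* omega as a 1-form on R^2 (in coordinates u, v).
F^* omega = (-12*u^2*v - 12*u^2 + 7*u*v^2 - 7*u*v - 2*u + 7*v^2 - 2*v) du + (7*u^2*v + 7*u^2 + 2*u*v - 5*u - 5*v) dv

Using F^*(f dg) = (f ∘ F) d(g ∘ F), substitute each coordinate x_i by F_i(u, v) in f_i, and replace dx_i by d F_i = (∂F_i/∂u) du + (∂F_i/∂v) dv.
  For the x component: f_1(F) = -2*u*v - 2*u - 2*v; d F_1 = (v + 1) du + (u + 1) dv
  For the y component: f_2(F) = 3*u*v + 3*u + 3*v; d F_2 = (-4*u + 3*v) du + (3*u - 1) dv
Combining and collecting du, dv coefficients:
  coeff of du: -12*u^2*v - 12*u^2 + 7*u*v^2 - 7*u*v - 2*u + 7*v^2 - 2*v
  coeff of dv: 7*u^2*v + 7*u^2 + 2*u*v - 5*u - 5*v
F^* omega = (-12*u^2*v - 12*u^2 + 7*u*v^2 - 7*u*v - 2*u + 7*v^2 - 2*v) du + (7*u^2*v + 7*u^2 + 2*u*v - 5*u - 5*v) dv.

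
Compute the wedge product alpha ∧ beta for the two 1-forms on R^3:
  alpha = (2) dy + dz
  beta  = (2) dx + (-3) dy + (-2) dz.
alpha ∧ beta = (-4) dx ∧ dy + (-1) dy ∧ dz + (-2) dx ∧ dz

Distribute the wedge, using dx_i ∧ dx_j = -dx_j ∧ dx_i and dx_i ∧ dx_i = 0. For each pair (i, j) with i < j, the coefficient of dx_i ∧ dx_j in alpha ∧ beta is (alpha_i * beta_j - alpha_j * beta_i). Collecting: alpha ∧ beta = (-4) dx ∧ dy + (-1) dy ∧ dz + (-2) dx ∧ dz.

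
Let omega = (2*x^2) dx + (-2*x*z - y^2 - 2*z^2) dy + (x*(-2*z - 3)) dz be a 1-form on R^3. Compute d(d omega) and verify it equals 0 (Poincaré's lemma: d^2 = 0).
d(d omega) = 0

Step 1: d omega = sum_{i<j} (∂f_j/∂x_i - ∂f_i/∂x_j) dx_i ∧ dx_j:
  coeff of dx ∧ dy: -2*z
  coeff of dx ∧ dz: -2*z - 3
  coeff of dy ∧ dz: 2*x + 4*z
Step 2: Apply d again to each 2-form coefficient. The only possible 3-form in R^3 is dx ∧ dy ∧ dz, with coefficient
  ∂(coeff of dy∧dz)/∂x - ∂(coeff of dx∧dz)/∂y + ∂(coeff of dx∧dy)/∂z
  = ∂/∂x (2*x + 4*z) - ∂/∂y (-2*z - 3) + ∂/∂z (-2*z).
Each of these terms simplifies to sums of mixed partials that cancel in pairs. The result is 0 (by equality of mixed partials for smooth functions — Schwarz / Clairaut).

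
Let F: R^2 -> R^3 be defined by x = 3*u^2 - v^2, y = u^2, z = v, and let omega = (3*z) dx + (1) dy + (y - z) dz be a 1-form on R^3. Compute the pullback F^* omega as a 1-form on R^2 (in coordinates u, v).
F^* omega = (2*u*(9*v + 1)) du + (u^2 - 6*v^2 - v) dv

Using F^*(f dg) = (f ∘ F) d(g ∘ F), substitute each coordinate x_i by F_i(u, v) in f_i, and replace dx_i by d F_i = (∂F_i/∂u) du + (∂F_i/∂v) dv.
  For the x component: f_1(F) = 3*v; d F_1 = (6*u) du + (-2*v) dv
  For the y component: f_2(F) = 1; d F_2 = (2*u) du + (0) dv
  For the z component: f_3(F) = u^2 - v; d F_3 = (0) du + (1) dv
Combining and collecting du, dv coefficients:
  coeff of du: 2*u*(9*v + 1)
  coeff of dv: u^2 - 6*v^2 - v
F^* omega = (2*u*(9*v + 1)) du + (u^2 - 6*v^2 - v) dv.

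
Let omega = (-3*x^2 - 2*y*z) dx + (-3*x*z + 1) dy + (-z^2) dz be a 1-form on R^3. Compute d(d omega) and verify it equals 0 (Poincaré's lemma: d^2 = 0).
d(d omega) = 0

Step 1: d omega = sum_{i<j} (∂f_j/∂x_i - ∂f_i/∂x_j) dx_i ∧ dx_j:
  coeff of dx ∧ dy: -z
  coeff of dx ∧ dz: 2*y
  coeff of dy ∧ dz: 3*x
Step 2: Apply d again to each 2-form coefficient. The only possible 3-form in R^3 is dx ∧ dy ∧ dz, with coefficient
  ∂(coeff of dy∧dz)/∂x - ∂(coeff of dx∧dz)/∂y + ∂(coeff of dx∧dy)/∂z
  = ∂/∂x (3*x) - ∂/∂y (2*y) + ∂/∂z (-z).
Each of these terms simplifies to sums of mixed partials that cancel in pairs. The result is 0 (by equality of mixed partials for smooth functions — Schwarz / Clairaut).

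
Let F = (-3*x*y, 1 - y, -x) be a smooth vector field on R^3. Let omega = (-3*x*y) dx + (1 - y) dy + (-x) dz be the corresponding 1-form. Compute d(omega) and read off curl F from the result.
d(omega) = (0) dy ∧ dz + (1) dz ∧ dx + (3*x) dx ∧ dy; curl F = (0, 1, 3*x)

d omega = sum_{i<j} (∂f_j/∂x_i - ∂f_i/∂x_j) dx_i ∧ dx_j. Under the identification (dy ∧ dz, dz ∧ dx, dx ∧ dy) ↔ (e_x, e_y, e_z), the coefficients are exactly the components of curl F. Compute:
  ∂R/∂y - ∂Q/∂z = (0) - (0) = 0
  ∂P/∂z - ∂R/∂x = (0) - (-1) = 1
  ∂Q/∂x - ∂P/∂y = (0) - (-3*x) = 3*x.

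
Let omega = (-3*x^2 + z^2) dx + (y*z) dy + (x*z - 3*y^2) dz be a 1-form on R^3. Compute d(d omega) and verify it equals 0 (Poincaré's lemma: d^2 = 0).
d(d omega) = 0

Step 1: d omega = sum_{i<j} (∂f_j/∂x_i - ∂f_i/∂x_j) dx_i ∧ dx_j:
  coeff of dx ∧ dy: 0
  coeff of dx ∧ dz: -z
  coeff of dy ∧ dz: -7*y
Step 2: Apply d again to each 2-form coefficient. The only possible 3-form in R^3 is dx ∧ dy ∧ dz, with coefficient
  ∂(coeff of dy∧dz)/∂x - ∂(coeff of dx∧dz)/∂y + ∂(coeff of dx∧dy)/∂z
  = ∂/∂x (-7*y) - ∂/∂y (-z) + ∂/∂z (0).
Each of these terms simplifies to sums of mixed partials that cancel in pairs. The result is 0 (by equality of mixed partials for smooth functions — Schwarz / Clairaut).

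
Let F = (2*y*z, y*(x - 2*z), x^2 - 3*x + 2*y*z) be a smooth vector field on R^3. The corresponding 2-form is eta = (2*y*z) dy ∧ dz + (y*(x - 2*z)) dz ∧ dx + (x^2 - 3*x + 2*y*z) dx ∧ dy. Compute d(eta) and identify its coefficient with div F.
d(eta) = (x + 2*y - 2*z) dx ∧ dy ∧ dz; div F = x + 2*y - 2*z

For a 2-form in R^3 of the form above, applying d gives a 3-form with coefficient ∂P/∂x + ∂Q/∂y + ∂R/∂z:
  ∂P/∂x = 0
  ∂Q/∂y = x - 2*z
  ∂R/∂z = 2*y
Sum = x + 2*y - 2*z, which is exactly div F.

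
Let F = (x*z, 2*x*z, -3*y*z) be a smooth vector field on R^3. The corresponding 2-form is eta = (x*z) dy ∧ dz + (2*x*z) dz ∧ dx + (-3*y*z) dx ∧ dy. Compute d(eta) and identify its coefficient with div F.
d(eta) = (-3*y + z) dx ∧ dy ∧ dz; div F = -3*y + z

For a 2-form in R^3 of the form above, applying d gives a 3-form with coefficient ∂P/∂x + ∂Q/∂y + ∂R/∂z:
  ∂P/∂x = z
  ∂Q/∂y = 0
  ∂R/∂z = -3*y
Sum = -3*y + z, which is exactly div F.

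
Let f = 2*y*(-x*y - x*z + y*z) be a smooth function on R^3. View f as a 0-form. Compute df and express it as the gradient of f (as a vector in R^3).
df = (2*y*(-y - z)) dx + (-4*x*y - 2*x*z + 4*y*z) dy + (2*y*(-x + y)) dz; grad f = (2*y*(-y - z), -4*x*y - 2*x*z + 4*y*z, 2*y*(-x + y))

For a 0-form f, d f = (∂f/∂x) dx + (∂f/∂y) dy + (∂f/∂z) dz. The components of the vector representation are exactly the entries of grad f in Cartesian coordinates:
  ∂f/∂x = 2*y*(-y - z)
  ∂f/∂y = -4*x*y - 2*x*z + 4*y*z
  ∂f/∂z = 2*y*(-x + y).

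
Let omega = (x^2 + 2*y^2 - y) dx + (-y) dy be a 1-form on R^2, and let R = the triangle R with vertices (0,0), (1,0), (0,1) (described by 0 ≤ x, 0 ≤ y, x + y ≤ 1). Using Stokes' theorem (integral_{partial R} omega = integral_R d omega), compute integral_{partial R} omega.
integral_(partial R) omega = -1/6

Stokes: integral_partial_R omega = integral_R d omega with d omega = (∂Q/∂x - ∂P/∂y) dx ∧ dy.
  ∂Q/∂x = 0
  ∂P/∂y = 4*y - 1
  integrand = ∂Q/∂x - ∂P/∂y = 1 - 4*y.
Integrating over R: integral_0^1 integral_0^{1-x} (1 - 4*y) dy dx = -1/6.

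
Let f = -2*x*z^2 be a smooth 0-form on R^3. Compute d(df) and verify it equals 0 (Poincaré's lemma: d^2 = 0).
d(df) = 0

Step 1: df = sum_i (∂f/∂x_i) dx_i = (-2*z^2) dx + (0) dy + (-4*x*z) dz.
Step 2: Apply d again. Using the 1-form formula, the coefficient of dx ∧ dy in d(df) is ∂^2 f/∂x ∂y - ∂^2 f/∂y ∂x = (0) - (0) = 0 (equality of mixed partials for smooth f).
Similarly for dx ∧ dz and dy ∧ dz — all coefficients vanish. So d(df) = 0.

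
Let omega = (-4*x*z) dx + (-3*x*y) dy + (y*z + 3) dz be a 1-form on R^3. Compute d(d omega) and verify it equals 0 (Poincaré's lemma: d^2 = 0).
d(d omega) = 0

Step 1: d omega = sum_{i<j} (∂f_j/∂x_i - ∂f_i/∂x_j) dx_i ∧ dx_j:
  coeff of dx ∧ dy: -3*y
  coeff of dx ∧ dz: 4*x
  coeff of dy ∧ dz: z
Step 2: Apply d again to each 2-form coefficient. The only possible 3-form in R^3 is dx ∧ dy ∧ dz, with coefficient
  ∂(coeff of dy∧dz)/∂x - ∂(coeff of dx∧dz)/∂y + ∂(coeff of dx∧dy)/∂z
  = ∂/∂x (z) - ∂/∂y (4*x) + ∂/∂z (-3*y).
Each of these terms simplifies to sums of mixed partials that cancel in pairs. The result is 0 (by equality of mixed partials for smooth functions — Schwarz / Clairaut).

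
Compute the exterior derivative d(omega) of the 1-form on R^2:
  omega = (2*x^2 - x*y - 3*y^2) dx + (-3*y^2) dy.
d(omega) = (x + 6*y) dx ∧ dy

For a 1-form omega = sum_i f_i dx_i, the exterior derivative is
  d(omega) = sum_{i < j} (∂f_j/∂x_i - ∂f_i/∂x_j) dx_i ∧ dx_j.
  coefficient of dx ∧ dy: ∂f_2/∂x - ∂f_1/∂y = ∂(-3*y^2)/∂x - ∂(2*x^2 - x*y - 3*y^2)/∂y = x + 6*y
Assembling: d(omega) = (x + 6*y) dx ∧ dy.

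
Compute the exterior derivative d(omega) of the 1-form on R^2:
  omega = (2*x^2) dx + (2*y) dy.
d(omega) = 0

For a 1-form omega = sum_i f_i dx_i, the exterior derivative is
  d(omega) = sum_{i < j} (∂f_j/∂x_i - ∂f_i/∂x_j) dx_i ∧ dx_j.

Assembling: d(omega) = 0.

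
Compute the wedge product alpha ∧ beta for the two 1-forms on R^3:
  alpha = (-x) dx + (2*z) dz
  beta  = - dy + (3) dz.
alpha ∧ beta = (x) dx ∧ dy + (-3*x) dx ∧ dz + (2*z) dy ∧ dz

Distribute the wedge, using dx_i ∧ dx_j = -dx_j ∧ dx_i and dx_i ∧ dx_i = 0. For each pair (i, j) with i < j, the coefficient of dx_i ∧ dx_j in alpha ∧ beta is (alpha_i * beta_j - alpha_j * beta_i). Collecting: alpha ∧ beta = (x) dx ∧ dy + (-3*x) dx ∧ dz + (2*z) dy ∧ dz.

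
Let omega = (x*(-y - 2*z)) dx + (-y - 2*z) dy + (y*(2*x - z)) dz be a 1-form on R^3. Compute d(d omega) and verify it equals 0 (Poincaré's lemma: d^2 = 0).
d(d omega) = 0

Step 1: d omega = sum_{i<j} (∂f_j/∂x_i - ∂f_i/∂x_j) dx_i ∧ dx_j:
  coeff of dx ∧ dy: x
  coeff of dx ∧ dz: 2*x + 2*y
  coeff of dy ∧ dz: 2*x - z + 2
Step 2: Apply d again to each 2-form coefficient. The only possible 3-form in R^3 is dx ∧ dy ∧ dz, with coefficient
  ∂(coeff of dy∧dz)/∂x - ∂(coeff of dx∧dz)/∂y + ∂(coeff of dx∧dy)/∂z
  = ∂/∂x (2*x - z + 2) - ∂/∂y (2*x + 2*y) + ∂/∂z (x).
Each of these terms simplifies to sums of mixed partials that cancel in pairs. The result is 0 (by equality of mixed partials for smooth functions — Schwarz / Clairaut).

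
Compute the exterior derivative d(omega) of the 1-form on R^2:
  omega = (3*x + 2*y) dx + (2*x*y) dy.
d(omega) = (2*y - 2) dx ∧ dy

For a 1-form omega = sum_i f_i dx_i, the exterior derivative is
  d(omega) = sum_{i < j} (∂f_j/∂x_i - ∂f_i/∂x_j) dx_i ∧ dx_j.
  coefficient of dx ∧ dy: ∂f_2/∂x - ∂f_1/∂y = ∂(2*x*y)/∂x - ∂(3*x + 2*y)/∂y = 2*y - 2
Assembling: d(omega) = (2*y - 2) dx ∧ dy.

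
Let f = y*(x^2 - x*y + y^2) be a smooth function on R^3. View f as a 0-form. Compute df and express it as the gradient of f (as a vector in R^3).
df = (y*(2*x - y)) dx + (x^2 - 2*x*y + 3*y^2) dy + (0) dz; grad f = (y*(2*x - y), x^2 - 2*x*y + 3*y^2, 0)

For a 0-form f, d f = (∂f/∂x) dx + (∂f/∂y) dy + (∂f/∂z) dz. The components of the vector representation are exactly the entries of grad f in Cartesian coordinates:
  ∂f/∂x = y*(2*x - y)
  ∂f/∂y = x^2 - 2*x*y + 3*y^2
  ∂f/∂z = 0.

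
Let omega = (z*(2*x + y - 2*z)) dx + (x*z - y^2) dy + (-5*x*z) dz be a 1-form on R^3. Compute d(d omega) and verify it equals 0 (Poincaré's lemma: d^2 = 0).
d(d omega) = 0

Step 1: d omega = sum_{i<j} (∂f_j/∂x_i - ∂f_i/∂x_j) dx_i ∧ dx_j:
  coeff of dx ∧ dy: 0
  coeff of dx ∧ dz: -2*x - y - z
  coeff of dy ∧ dz: -x
Step 2: Apply d again to each 2-form coefficient. The only possible 3-form in R^3 is dx ∧ dy ∧ dz, with coefficient
  ∂(coeff of dy∧dz)/∂x - ∂(coeff of dx∧dz)/∂y + ∂(coeff of dx∧dy)/∂z
  = ∂/∂x (-x) - ∂/∂y (-2*x - y - z) + ∂/∂z (0).
Each of these terms simplifies to sums of mixed partials that cancel in pairs. The result is 0 (by equality of mixed partials for smooth functions — Schwarz / Clairaut).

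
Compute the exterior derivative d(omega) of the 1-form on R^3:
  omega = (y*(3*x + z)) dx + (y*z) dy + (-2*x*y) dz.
d(omega) = (-3*x - z) dx ∧ dy + (-3*y) dx ∧ dz + (-2*x - y) dy ∧ dz

For a 1-form omega = sum_i f_i dx_i, the exterior derivative is
  d(omega) = sum_{i < j} (∂f_j/∂x_i - ∂f_i/∂x_j) dx_i ∧ dx_j.
  coefficient of dx ∧ dy: ∂f_2/∂x - ∂f_1/∂y = ∂(y*z)/∂x - ∂(y*(3*x + z))/∂y = -3*x - z
  coefficient of dx ∧ dz: ∂f_3/∂x - ∂f_1/∂z = ∂(-2*x*y)/∂x - ∂(y*(3*x + z))/∂z = -3*y
  coefficient of dy ∧ dz: ∂f_3/∂y - ∂f_2/∂z = ∂(-2*x*y)/∂y - ∂(y*z)/∂z = -2*x - y
Assembling: d(omega) = (-3*x - z) dx ∧ dy + (-3*y) dx ∧ dz + (-2*x - y) dy ∧ dz.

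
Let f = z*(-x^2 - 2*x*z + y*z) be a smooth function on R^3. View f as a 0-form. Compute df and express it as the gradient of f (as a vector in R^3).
df = (2*z*(-x - z)) dx + (z^2) dy + (-x^2 - 4*x*z + 2*y*z) dz; grad f = (2*z*(-x - z), z^2, -x^2 - 4*x*z + 2*y*z)

For a 0-form f, d f = (∂f/∂x) dx + (∂f/∂y) dy + (∂f/∂z) dz. The components of the vector representation are exactly the entries of grad f in Cartesian coordinates:
  ∂f/∂x = 2*z*(-x - z)
  ∂f/∂y = z^2
  ∂f/∂z = -x^2 - 4*x*z + 2*y*z.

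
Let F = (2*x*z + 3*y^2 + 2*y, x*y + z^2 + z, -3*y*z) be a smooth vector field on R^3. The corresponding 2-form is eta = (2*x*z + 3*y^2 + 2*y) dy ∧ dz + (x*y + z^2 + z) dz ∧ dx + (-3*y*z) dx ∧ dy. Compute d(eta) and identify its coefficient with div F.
d(eta) = (x - 3*y + 2*z) dx ∧ dy ∧ dz; div F = x - 3*y + 2*z

For a 2-form in R^3 of the form above, applying d gives a 3-form with coefficient ∂P/∂x + ∂Q/∂y + ∂R/∂z:
  ∂P/∂x = 2*z
  ∂Q/∂y = x
  ∂R/∂z = -3*y
Sum = x - 3*y + 2*z, which is exactly div F.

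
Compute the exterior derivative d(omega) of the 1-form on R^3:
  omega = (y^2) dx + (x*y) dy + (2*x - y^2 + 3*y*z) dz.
d(omega) = (-y) dx ∧ dy + (2) dx ∧ dz + (-2*y + 3*z) dy ∧ dz

For a 1-form omega = sum_i f_i dx_i, the exterior derivative is
  d(omega) = sum_{i < j} (∂f_j/∂x_i - ∂f_i/∂x_j) dx_i ∧ dx_j.
  coefficient of dx ∧ dy: ∂f_2/∂x - ∂f_1/∂y = ∂(x*y)/∂x - ∂(y^2)/∂y = -y
  coefficient of dx ∧ dz: ∂f_3/∂x - ∂f_1/∂z = ∂(2*x - y^2 + 3*y*z)/∂x - ∂(y^2)/∂z = 2
  coefficient of dy ∧ dz: ∂f_3/∂y - ∂f_2/∂z = ∂(2*x - y^2 + 3*y*z)/∂y - ∂(x*y)/∂z = -2*y + 3*z
Assembling: d(omega) = (-y) dx ∧ dy + (2) dx ∧ dz + (-2*y + 3*z) dy ∧ dz.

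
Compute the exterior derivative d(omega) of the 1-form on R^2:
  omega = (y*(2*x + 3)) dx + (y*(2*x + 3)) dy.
d(omega) = (-2*x + 2*y - 3) dx ∧ dy

For a 1-form omega = sum_i f_i dx_i, the exterior derivative is
  d(omega) = sum_{i < j} (∂f_j/∂x_i - ∂f_i/∂x_j) dx_i ∧ dx_j.
  coefficient of dx ∧ dy: ∂f_2/∂x - ∂f_1/∂y = ∂(y*(2*x + 3))/∂x - ∂(y*(2*x + 3))/∂y = -2*x + 2*y - 3
Assembling: d(omega) = (-2*x + 2*y - 3) dx ∧ dy.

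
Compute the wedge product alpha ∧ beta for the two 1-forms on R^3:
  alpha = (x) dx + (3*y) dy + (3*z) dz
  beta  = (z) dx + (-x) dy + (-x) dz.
alpha ∧ beta = (-x^2 - 3*y*z) dx ∧ dy + (-x^2 - 3*z^2) dx ∧ dz + (3*x*(-y + z)) dy ∧ dz

Distribute the wedge, using dx_i ∧ dx_j = -dx_j ∧ dx_i and dx_i ∧ dx_i = 0. For each pair (i, j) with i < j, the coefficient of dx_i ∧ dx_j in alpha ∧ beta is (alpha_i * beta_j - alpha_j * beta_i). Collecting: alpha ∧ beta = (-x^2 - 3*y*z) dx ∧ dy + (-x^2 - 3*z^2) dx ∧ dz + (3*x*(-y + z)) dy ∧ dz.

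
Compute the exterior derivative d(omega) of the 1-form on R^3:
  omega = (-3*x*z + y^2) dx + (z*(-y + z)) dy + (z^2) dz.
d(omega) = (-2*y) dx ∧ dy + (3*x) dx ∧ dz + (y - 2*z) dy ∧ dz

For a 1-form omega = sum_i f_i dx_i, the exterior derivative is
  d(omega) = sum_{i < j} (∂f_j/∂x_i - ∂f_i/∂x_j) dx_i ∧ dx_j.
  coefficient of dx ∧ dy: ∂f_2/∂x - ∂f_1/∂y = ∂(z*(-y + z))/∂x - ∂(-3*x*z + y^2)/∂y = -2*y
  coefficient of dx ∧ dz: ∂f_3/∂x - ∂f_1/∂z = ∂(z^2)/∂x - ∂(-3*x*z + y^2)/∂z = 3*x
  coefficient of dy ∧ dz: ∂f_3/∂y - ∂f_2/∂z = ∂(z^2)/∂y - ∂(z*(-y + z))/∂z = y - 2*z
Assembling: d(omega) = (-2*y) dx ∧ dy + (3*x) dx ∧ dz + (y - 2*z) dy ∧ dz.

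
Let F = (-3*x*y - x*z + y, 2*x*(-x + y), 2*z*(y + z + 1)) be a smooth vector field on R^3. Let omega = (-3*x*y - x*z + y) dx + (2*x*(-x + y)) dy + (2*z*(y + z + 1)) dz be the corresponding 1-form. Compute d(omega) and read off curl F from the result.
d(omega) = (2*z) dy ∧ dz + (-x) dz ∧ dx + (-x + 2*y - 1) dx ∧ dy; curl F = (2*z, -x, -x + 2*y - 1)

d omega = sum_{i<j} (∂f_j/∂x_i - ∂f_i/∂x_j) dx_i ∧ dx_j. Under the identification (dy ∧ dz, dz ∧ dx, dx ∧ dy) ↔ (e_x, e_y, e_z), the coefficients are exactly the components of curl F. Compute:
  ∂R/∂y - ∂Q/∂z = (2*z) - (0) = 2*z
  ∂P/∂z - ∂R/∂x = (-x) - (0) = -x
  ∂Q/∂x - ∂P/∂y = (-4*x + 2*y) - (1 - 3*x) = -x + 2*y - 1.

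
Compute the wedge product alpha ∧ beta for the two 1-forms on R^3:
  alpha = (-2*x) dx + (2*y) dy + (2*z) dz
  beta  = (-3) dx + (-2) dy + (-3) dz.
alpha ∧ beta = (4*x + 6*y) dx ∧ dy + (6*x + 6*z) dx ∧ dz + (-6*y + 4*z) dy ∧ dz

Distribute the wedge, using dx_i ∧ dx_j = -dx_j ∧ dx_i and dx_i ∧ dx_i = 0. For each pair (i, j) with i < j, the coefficient of dx_i ∧ dx_j in alpha ∧ beta is (alpha_i * beta_j - alpha_j * beta_i). Collecting: alpha ∧ beta = (4*x + 6*y) dx ∧ dy + (6*x + 6*z) dx ∧ dz + (-6*y + 4*z) dy ∧ dz.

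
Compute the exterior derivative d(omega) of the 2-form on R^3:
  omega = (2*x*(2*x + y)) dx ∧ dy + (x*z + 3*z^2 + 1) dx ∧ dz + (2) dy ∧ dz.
d(omega) = 0

For a 2-form omega = sum_{i<j} g_{ij} dx_i ∧ dx_j, the exterior derivative is
  d(omega) = sum_{i<j} d(g_{ij}) ∧ dx_i ∧ dx_j = sum_{i<j, k} (∂g_{ij}/∂x_k) dx_k ∧ dx_i ∧ dx_j.
Expand each term, using dx_k ∧ dx_i ∧ dx_j = sgn(permutation) dx_{(a)} ∧ dx_{(b)} ∧ dx_{(c)} with (a < b < c) sorted:

Collecting like 3-forms: d(omega) = 0.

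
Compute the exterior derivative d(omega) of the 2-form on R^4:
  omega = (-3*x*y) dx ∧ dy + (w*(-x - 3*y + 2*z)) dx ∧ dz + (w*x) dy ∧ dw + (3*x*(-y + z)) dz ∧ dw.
d(omega) = (3*w) dx ∧ dy ∧ dz + (-x - 6*y + 5*z) dx ∧ dz ∧ dw + (w) dx ∧ dy ∧ dw + (-3*x) dy ∧ dz ∧ dw

For a 2-form omega = sum_{i<j} g_{ij} dx_i ∧ dx_j, the exterior derivative is
  d(omega) = sum_{i<j} d(g_{ij}) ∧ dx_i ∧ dx_j = sum_{i<j, k} (∂g_{ij}/∂x_k) dx_k ∧ dx_i ∧ dx_j.
Expand each term, using dx_k ∧ dx_i ∧ dx_j = sgn(permutation) dx_{(a)} ∧ dx_{(b)} ∧ dx_{(c)} with (a < b < c) sorted:
  d(w*(-x - 3*y + 2*z)) includes (∂/∂y)(w*(-x - 3*y + 2*z)) dy = (-3*w) dy, which multiplied by dx ∧ dz gives (3*w) dx ∧ dy ∧ dz
  d(w*(-x - 3*y + 2*z)) includes (∂/∂w)(w*(-x - 3*y + 2*z)) dw = (-x - 3*y + 2*z) dw, which multiplied by dx ∧ dz gives (-x - 3*y + 2*z) dx ∧ dz ∧ dw
  d(w*x) includes (∂/∂x)(w*x) dx = (w) dx, which multiplied by dy ∧ dw gives (w) dx ∧ dy ∧ dw
  d(3*x*(-y + z)) includes (∂/∂x)(3*x*(-y + z)) dx = (-3*y + 3*z) dx, which multiplied by dz ∧ dw gives (-3*y + 3*z) dx ∧ dz ∧ dw
  d(3*x*(-y + z)) includes (∂/∂y)(3*x*(-y + z)) dy = (-3*x) dy, which multiplied by dz ∧ dw gives (-3*x) dy ∧ dz ∧ dw
Collecting like 3-forms: d(omega) = (3*w) dx ∧ dy ∧ dz + (-x - 6*y + 5*z) dx ∧ dz ∧ dw + (w) dx ∧ dy ∧ dw + (-3*x) dy ∧ dz ∧ dw.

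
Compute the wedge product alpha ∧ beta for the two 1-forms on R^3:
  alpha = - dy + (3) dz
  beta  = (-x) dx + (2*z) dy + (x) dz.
alpha ∧ beta = (-x) dx ∧ dy + (-x - 6*z) dy ∧ dz + (3*x) dx ∧ dz

Distribute the wedge, using dx_i ∧ dx_j = -dx_j ∧ dx_i and dx_i ∧ dx_i = 0. For each pair (i, j) with i < j, the coefficient of dx_i ∧ dx_j in alpha ∧ beta is (alpha_i * beta_j - alpha_j * beta_i). Collecting: alpha ∧ beta = (-x) dx ∧ dy + (-x - 6*z) dy ∧ dz + (3*x) dx ∧ dz.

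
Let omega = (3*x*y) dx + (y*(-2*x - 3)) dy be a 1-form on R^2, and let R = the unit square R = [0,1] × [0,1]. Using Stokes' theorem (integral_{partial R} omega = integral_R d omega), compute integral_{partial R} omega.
integral_(partial R) omega = -5/2

Stokes: integral_partial_R omega = integral_R d omega with d omega = (∂Q/∂x - ∂P/∂y) dx ∧ dy.
  ∂Q/∂x = -2*y
  ∂P/∂y = 3*x
  integrand = ∂Q/∂x - ∂P/∂y = -3*x - 2*y.
Integrating over R: integral_0^1 integral_0^1 (-3*x - 2*y) dx dy = -5/2.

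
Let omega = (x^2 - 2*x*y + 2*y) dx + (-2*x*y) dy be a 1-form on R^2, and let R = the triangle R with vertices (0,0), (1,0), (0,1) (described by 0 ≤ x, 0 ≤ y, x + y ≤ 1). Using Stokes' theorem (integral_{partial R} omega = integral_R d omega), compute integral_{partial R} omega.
integral_(partial R) omega = -1

Stokes: integral_partial_R omega = integral_R d omega with d omega = (∂Q/∂x - ∂P/∂y) dx ∧ dy.
  ∂Q/∂x = -2*y
  ∂P/∂y = 2 - 2*x
  integrand = ∂Q/∂x - ∂P/∂y = 2*x - 2*y - 2.
Integrating over R: integral_0^1 integral_0^{1-x} (2*x - 2*y - 2) dy dx = -1.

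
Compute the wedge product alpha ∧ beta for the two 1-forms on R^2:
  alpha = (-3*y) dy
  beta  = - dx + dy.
alpha ∧ beta = (-3*y) dx ∧ dy

Distribute the wedge, using dx_i ∧ dx_j = -dx_j ∧ dx_i and dx_i ∧ dx_i = 0. For each pair (i, j) with i < j, the coefficient of dx_i ∧ dx_j in alpha ∧ beta is (alpha_i * beta_j - alpha_j * beta_i). Collecting: alpha ∧ beta = (-3*y) dx ∧ dy.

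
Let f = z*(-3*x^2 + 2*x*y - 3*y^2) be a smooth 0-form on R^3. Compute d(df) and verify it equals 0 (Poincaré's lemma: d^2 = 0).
d(df) = 0

Step 1: df = sum_i (∂f/∂x_i) dx_i = (2*z*(-3*x + y)) dx + (2*z*(x - 3*y)) dy + (-3*x^2 + 2*x*y - 3*y^2) dz.
Step 2: Apply d again. Using the 1-form formula, the coefficient of dx ∧ dy in d(df) is ∂^2 f/∂x ∂y - ∂^2 f/∂y ∂x = (2*z) - (2*z) = 0 (equality of mixed partials for smooth f).
Similarly for dx ∧ dz and dy ∧ dz — all coefficients vanish. So d(df) = 0.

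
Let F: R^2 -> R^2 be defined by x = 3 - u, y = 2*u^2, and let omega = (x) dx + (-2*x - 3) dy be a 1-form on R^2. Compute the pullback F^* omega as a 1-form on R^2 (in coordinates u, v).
F^* omega = (8*u^2 - 35*u - 3) du

Using F^*(f dg) = (f ∘ F) d(g ∘ F), substitute each coordinate x_i by F_i(u, v) in f_i, and replace dx_i by d F_i = (∂F_i/∂u) du + (∂F_i/∂v) dv.
  For the x component: f_1(F) = 3 - u; d F_1 = (-1) du + (0) dv
  For the y component: f_2(F) = 2*u - 9; d F_2 = (4*u) du + (0) dv
Combining and collecting du, dv coefficients:
  coeff of du: 8*u^2 - 35*u - 3
  coeff of dv: 0
F^* omega = (8*u^2 - 35*u - 3) du.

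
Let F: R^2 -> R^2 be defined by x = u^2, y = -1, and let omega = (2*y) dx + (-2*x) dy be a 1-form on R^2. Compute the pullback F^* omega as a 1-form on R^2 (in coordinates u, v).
F^* omega = (-4*u) du

Using F^*(f dg) = (f ∘ F) d(g ∘ F), substitute each coordinate x_i by F_i(u, v) in f_i, and replace dx_i by d F_i = (∂F_i/∂u) du + (∂F_i/∂v) dv.
  For the x component: f_1(F) = -2; d F_1 = (2*u) du + (0) dv
  For the y component: f_2(F) = -2*u^2; d F_2 = (0) du + (0) dv
Combining and collecting du, dv coefficients:
  coeff of du: -4*u
  coeff of dv: 0
F^* omega = (-4*u) du.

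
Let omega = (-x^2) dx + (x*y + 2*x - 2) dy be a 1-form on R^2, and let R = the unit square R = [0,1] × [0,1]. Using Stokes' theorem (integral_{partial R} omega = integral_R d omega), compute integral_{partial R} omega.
integral_(partial R) omega = 5/2

Stokes: integral_partial_R omega = integral_R d omega with d omega = (∂Q/∂x - ∂P/∂y) dx ∧ dy.
  ∂Q/∂x = y + 2
  ∂P/∂y = 0
  integrand = ∂Q/∂x - ∂P/∂y = y + 2.
Integrating over R: integral_0^1 integral_0^1 (y + 2) dx dy = 5/2.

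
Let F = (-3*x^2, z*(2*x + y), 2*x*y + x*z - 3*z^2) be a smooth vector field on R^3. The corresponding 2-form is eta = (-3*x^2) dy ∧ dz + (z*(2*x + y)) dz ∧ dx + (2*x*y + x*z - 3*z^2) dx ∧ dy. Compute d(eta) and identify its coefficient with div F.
d(eta) = (-5*x - 5*z) dx ∧ dy ∧ dz; div F = -5*x - 5*z

For a 2-form in R^3 of the form above, applying d gives a 3-form with coefficient ∂P/∂x + ∂Q/∂y + ∂R/∂z:
  ∂P/∂x = -6*x
  ∂Q/∂y = z
  ∂R/∂z = x - 6*z
Sum = -5*x - 5*z, which is exactly div F.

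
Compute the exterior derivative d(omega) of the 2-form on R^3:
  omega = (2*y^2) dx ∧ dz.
d(omega) = (-4*y) dx ∧ dy ∧ dz

For a 2-form omega = sum_{i<j} g_{ij} dx_i ∧ dx_j, the exterior derivative is
  d(omega) = sum_{i<j} d(g_{ij}) ∧ dx_i ∧ dx_j = sum_{i<j, k} (∂g_{ij}/∂x_k) dx_k ∧ dx_i ∧ dx_j.
Expand each term, using dx_k ∧ dx_i ∧ dx_j = sgn(permutation) dx_{(a)} ∧ dx_{(b)} ∧ dx_{(c)} with (a < b < c) sorted:
  d(2*y^2) includes (∂/∂y)(2*y^2) dy = (4*y) dy, which multiplied by dx ∧ dz gives (-4*y) dx ∧ dy ∧ dz
Collecting like 3-forms: d(omega) = (-4*y) dx ∧ dy ∧ dz.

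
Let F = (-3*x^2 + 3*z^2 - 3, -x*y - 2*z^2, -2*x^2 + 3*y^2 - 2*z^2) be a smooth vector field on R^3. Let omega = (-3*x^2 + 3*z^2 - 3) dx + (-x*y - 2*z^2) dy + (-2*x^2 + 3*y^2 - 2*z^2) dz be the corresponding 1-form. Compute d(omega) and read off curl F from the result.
d(omega) = (6*y + 4*z) dy ∧ dz + (4*x + 6*z) dz ∧ dx + (-y) dx ∧ dy; curl F = (6*y + 4*z, 4*x + 6*z, -y)

d omega = sum_{i<j} (∂f_j/∂x_i - ∂f_i/∂x_j) dx_i ∧ dx_j. Under the identification (dy ∧ dz, dz ∧ dx, dx ∧ dy) ↔ (e_x, e_y, e_z), the coefficients are exactly the components of curl F. Compute:
  ∂R/∂y - ∂Q/∂z = (6*y) - (-4*z) = 6*y + 4*z
  ∂P/∂z - ∂R/∂x = (6*z) - (-4*x) = 4*x + 6*z
  ∂Q/∂x - ∂P/∂y = (-y) - (0) = -y.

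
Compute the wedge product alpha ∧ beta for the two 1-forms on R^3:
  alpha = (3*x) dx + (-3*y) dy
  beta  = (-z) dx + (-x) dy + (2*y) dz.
alpha ∧ beta = (-3*x^2 - 3*y*z) dx ∧ dy + (6*x*y) dx ∧ dz + (-6*y^2) dy ∧ dz

Distribute the wedge, using dx_i ∧ dx_j = -dx_j ∧ dx_i and dx_i ∧ dx_i = 0. For each pair (i, j) with i < j, the coefficient of dx_i ∧ dx_j in alpha ∧ beta is (alpha_i * beta_j - alpha_j * beta_i). Collecting: alpha ∧ beta = (-3*x^2 - 3*y*z) dx ∧ dy + (6*x*y) dx ∧ dz + (-6*y^2) dy ∧ dz.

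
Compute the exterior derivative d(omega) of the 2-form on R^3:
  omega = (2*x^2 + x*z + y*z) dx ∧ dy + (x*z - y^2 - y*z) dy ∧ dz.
d(omega) = (x + y + z) dx ∧ dy ∧ dz

For a 2-form omega = sum_{i<j} g_{ij} dx_i ∧ dx_j, the exterior derivative is
  d(omega) = sum_{i<j} d(g_{ij}) ∧ dx_i ∧ dx_j = sum_{i<j, k} (∂g_{ij}/∂x_k) dx_k ∧ dx_i ∧ dx_j.
Expand each term, using dx_k ∧ dx_i ∧ dx_j = sgn(permutation) dx_{(a)} ∧ dx_{(b)} ∧ dx_{(c)} with (a < b < c) sorted:
  d(2*x^2 + x*z + y*z) includes (∂/∂z)(2*x^2 + x*z + y*z) dz = (x + y) dz, which multiplied by dx ∧ dy gives (x + y) dx ∧ dy ∧ dz
  d(x*z - y^2 - y*z) includes (∂/∂x)(x*z - y^2 - y*z) dx = (z) dx, which multiplied by dy ∧ dz gives (z) dx ∧ dy ∧ dz
Collecting like 3-forms: d(omega) = (x + y + z) dx ∧ dy ∧ dz.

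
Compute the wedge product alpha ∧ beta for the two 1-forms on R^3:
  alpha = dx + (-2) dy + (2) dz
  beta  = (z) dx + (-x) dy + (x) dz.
alpha ∧ beta = (-x + 2*z) dx ∧ dy + (x - 2*z) dx ∧ dz

Distribute the wedge, using dx_i ∧ dx_j = -dx_j ∧ dx_i and dx_i ∧ dx_i = 0. For each pair (i, j) with i < j, the coefficient of dx_i ∧ dx_j in alpha ∧ beta is (alpha_i * beta_j - alpha_j * beta_i). Collecting: alpha ∧ beta = (-x + 2*z) dx ∧ dy + (x - 2*z) dx ∧ dz.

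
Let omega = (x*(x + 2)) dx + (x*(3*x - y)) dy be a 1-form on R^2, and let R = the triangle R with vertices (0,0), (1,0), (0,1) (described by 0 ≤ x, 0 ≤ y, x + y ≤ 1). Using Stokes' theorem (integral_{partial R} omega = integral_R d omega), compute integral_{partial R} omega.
integral_(partial R) omega = 5/6

Stokes: integral_partial_R omega = integral_R d omega with d omega = (∂Q/∂x - ∂P/∂y) dx ∧ dy.
  ∂Q/∂x = 6*x - y
  ∂P/∂y = 0
  integrand = ∂Q/∂x - ∂P/∂y = 6*x - y.
Integrating over R: integral_0^1 integral_0^{1-x} (6*x - y) dy dx = 5/6.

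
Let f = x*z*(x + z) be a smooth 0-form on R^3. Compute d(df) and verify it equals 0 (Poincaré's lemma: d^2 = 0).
d(df) = 0

Step 1: df = sum_i (∂f/∂x_i) dx_i = (z*(2*x + z)) dx + (0) dy + (x*(x + 2*z)) dz.
Step 2: Apply d again. Using the 1-form formula, the coefficient of dx ∧ dy in d(df) is ∂^2 f/∂x ∂y - ∂^2 f/∂y ∂x = (0) - (0) = 0 (equality of mixed partials for smooth f).
Similarly for dx ∧ dz and dy ∧ dz — all coefficients vanish. So d(df) = 0.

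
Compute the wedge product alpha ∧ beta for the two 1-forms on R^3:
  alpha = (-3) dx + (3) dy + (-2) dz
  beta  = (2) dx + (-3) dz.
alpha ∧ beta = (13) dx ∧ dz + (-6) dx ∧ dy + (-9) dy ∧ dz

Distribute the wedge, using dx_i ∧ dx_j = -dx_j ∧ dx_i and dx_i ∧ dx_i = 0. For each pair (i, j) with i < j, the coefficient of dx_i ∧ dx_j in alpha ∧ beta is (alpha_i * beta_j - alpha_j * beta_i). Collecting: alpha ∧ beta = (13) dx ∧ dz + (-6) dx ∧ dy + (-9) dy ∧ dz.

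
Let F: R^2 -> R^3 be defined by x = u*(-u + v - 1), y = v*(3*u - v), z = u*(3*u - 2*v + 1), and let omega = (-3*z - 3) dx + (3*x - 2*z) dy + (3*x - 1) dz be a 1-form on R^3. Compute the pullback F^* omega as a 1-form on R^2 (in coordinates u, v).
F^* omega = (-24*u^2*v - 6*u^2 + 21*u*v^2 - 15*u*v - v + 2) du + (u*(-30*u^2 + 39*u*v - 12*u - 14*v^2 + 10*v - 1)) dv

Using F^*(f dg) = (f ∘ F) d(g ∘ F), substitute each coordinate x_i by F_i(u, v) in f_i, and replace dx_i by d F_i = (∂F_i/∂u) du + (∂F_i/∂v) dv.
  For the x component: f_1(F) = -9*u^2 + 6*u*v - 3*u - 3; d F_1 = (-2*u + v - 1) du + (u) dv
  For the y component: f_2(F) = u*(-9*u + 7*v - 5); d F_2 = (3*v) du + (3*u - 2*v) dv
  For the z component: f_3(F) = -3*u^2 + 3*u*v - 3*u - 1; d F_3 = (6*u - 2*v + 1) du + (-2*u) dv
Combining and collecting du, dv coefficients:
  coeff of du: -24*u^2*v - 6*u^2 + 21*u*v^2 - 15*u*v - v + 2
  coeff of dv: u*(-30*u^2 + 39*u*v - 12*u - 14*v^2 + 10*v - 1)
F^* omega = (-24*u^2*v - 6*u^2 + 21*u*v^2 - 15*u*v - v + 2) du + (u*(-30*u^2 + 39*u*v - 12*u - 14*v^2 + 10*v - 1)) dv.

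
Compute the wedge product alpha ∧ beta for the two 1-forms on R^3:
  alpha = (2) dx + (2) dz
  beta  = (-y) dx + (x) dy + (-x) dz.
alpha ∧ beta = (2*x) dx ∧ dy + (-2*x + 2*y) dx ∧ dz + (-2*x) dy ∧ dz

Distribute the wedge, using dx_i ∧ dx_j = -dx_j ∧ dx_i and dx_i ∧ dx_i = 0. For each pair (i, j) with i < j, the coefficient of dx_i ∧ dx_j in alpha ∧ beta is (alpha_i * beta_j - alpha_j * beta_i). Collecting: alpha ∧ beta = (2*x) dx ∧ dy + (-2*x + 2*y) dx ∧ dz + (-2*x) dy ∧ dz.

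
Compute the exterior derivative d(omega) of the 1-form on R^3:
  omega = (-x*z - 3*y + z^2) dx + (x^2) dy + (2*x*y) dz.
d(omega) = (2*x + 3) dx ∧ dy + (x + 2*y - 2*z) dx ∧ dz + (2*x) dy ∧ dz

For a 1-form omega = sum_i f_i dx_i, the exterior derivative is
  d(omega) = sum_{i < j} (∂f_j/∂x_i - ∂f_i/∂x_j) dx_i ∧ dx_j.
  coefficient of dx ∧ dy: ∂f_2/∂x - ∂f_1/∂y = ∂(x^2)/∂x - ∂(-x*z - 3*y + z^2)/∂y = 2*x + 3
  coefficient of dx ∧ dz: ∂f_3/∂x - ∂f_1/∂z = ∂(2*x*y)/∂x - ∂(-x*z - 3*y + z^2)/∂z = x + 2*y - 2*z
  coefficient of dy ∧ dz: ∂f_3/∂y - ∂f_2/∂z = ∂(2*x*y)/∂y - ∂(x^2)/∂z = 2*x
Assembling: d(omega) = (2*x + 3) dx ∧ dy + (x + 2*y - 2*z) dx ∧ dz + (2*x) dy ∧ dz.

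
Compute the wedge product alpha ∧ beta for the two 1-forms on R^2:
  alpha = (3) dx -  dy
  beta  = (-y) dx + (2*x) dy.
alpha ∧ beta = (6*x - y) dx ∧ dy

Distribute the wedge, using dx_i ∧ dx_j = -dx_j ∧ dx_i and dx_i ∧ dx_i = 0. For each pair (i, j) with i < j, the coefficient of dx_i ∧ dx_j in alpha ∧ beta is (alpha_i * beta_j - alpha_j * beta_i). Collecting: alpha ∧ beta = (6*x - y) dx ∧ dy.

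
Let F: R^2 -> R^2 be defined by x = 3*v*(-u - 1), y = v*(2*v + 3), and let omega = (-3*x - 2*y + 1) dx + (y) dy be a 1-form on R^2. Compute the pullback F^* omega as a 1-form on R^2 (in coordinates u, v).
F^* omega = (3*v*(-9*u*v + 4*v^2 - 3*v - 1)) du + (-27*u^2*v + 12*u*v^2 - 36*u*v - 3*u + 8*v^3 + 30*v^2 - 3) dv

Using F^*(f dg) = (f ∘ F) d(g ∘ F), substitute each coordinate x_i by F_i(u, v) in f_i, and replace dx_i by d F_i = (∂F_i/∂u) du + (∂F_i/∂v) dv.
  For the x component: f_1(F) = 9*u*v - 4*v^2 + 3*v + 1; d F_1 = (-3*v) du + (-3*u - 3) dv
  For the y component: f_2(F) = v*(2*v + 3); d F_2 = (0) du + (4*v + 3) dv
Combining and collecting du, dv coefficients:
  coeff of du: 3*v*(-9*u*v + 4*v^2 - 3*v - 1)
  coeff of dv: -27*u^2*v + 12*u*v^2 - 36*u*v - 3*u + 8*v^3 + 30*v^2 - 3
F^* omega = (3*v*(-9*u*v + 4*v^2 - 3*v - 1)) du + (-27*u^2*v + 12*u*v^2 - 36*u*v - 3*u + 8*v^3 + 30*v^2 - 3) dv.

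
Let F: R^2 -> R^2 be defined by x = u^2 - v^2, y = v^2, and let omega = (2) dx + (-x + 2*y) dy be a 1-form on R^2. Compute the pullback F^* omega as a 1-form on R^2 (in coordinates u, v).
F^* omega = (4*u) du + (2*v*(-u^2 + 3*v^2 - 2)) dv

Using F^*(f dg) = (f ∘ F) d(g ∘ F), substitute each coordinate x_i by F_i(u, v) in f_i, and replace dx_i by d F_i = (∂F_i/∂u) du + (∂F_i/∂v) dv.
  For the x component: f_1(F) = 2; d F_1 = (2*u) du + (-2*v) dv
  For the y component: f_2(F) = -u^2 + 3*v^2; d F_2 = (0) du + (2*v) dv
Combining and collecting du, dv coefficients:
  coeff of du: 4*u
  coeff of dv: 2*v*(-u^2 + 3*v^2 - 2)
F^* omega = (4*u) du + (2*v*(-u^2 + 3*v^2 - 2)) dv.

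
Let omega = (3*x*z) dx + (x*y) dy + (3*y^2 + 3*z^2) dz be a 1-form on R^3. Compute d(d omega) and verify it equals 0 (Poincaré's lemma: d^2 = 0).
d(d omega) = 0

Step 1: d omega = sum_{i<j} (∂f_j/∂x_i - ∂f_i/∂x_j) dx_i ∧ dx_j:
  coeff of dx ∧ dy: y
  coeff of dx ∧ dz: -3*x
  coeff of dy ∧ dz: 6*y
Step 2: Apply d again to each 2-form coefficient. The only possible 3-form in R^3 is dx ∧ dy ∧ dz, with coefficient
  ∂(coeff of dy∧dz)/∂x - ∂(coeff of dx∧dz)/∂y + ∂(coeff of dx∧dy)/∂z
  = ∂/∂x (6*y) - ∂/∂y (-3*x) + ∂/∂z (y).
Each of these terms simplifies to sums of mixed partials that cancel in pairs. The result is 0 (by equality of mixed partials for smooth functions — Schwarz / Clairaut).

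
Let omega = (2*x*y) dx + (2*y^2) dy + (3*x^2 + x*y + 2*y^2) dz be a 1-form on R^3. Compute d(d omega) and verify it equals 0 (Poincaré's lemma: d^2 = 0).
d(d omega) = 0

Step 1: d omega = sum_{i<j} (∂f_j/∂x_i - ∂f_i/∂x_j) dx_i ∧ dx_j:
  coeff of dx ∧ dy: -2*x
  coeff of dx ∧ dz: 6*x + y
  coeff of dy ∧ dz: x + 4*y
Step 2: Apply d again to each 2-form coefficient. The only possible 3-form in R^3 is dx ∧ dy ∧ dz, with coefficient
  ∂(coeff of dy∧dz)/∂x - ∂(coeff of dx∧dz)/∂y + ∂(coeff of dx∧dy)/∂z
  = ∂/∂x (x + 4*y) - ∂/∂y (6*x + y) + ∂/∂z (-2*x).
Each of these terms simplifies to sums of mixed partials that cancel in pairs. The result is 0 (by equality of mixed partials for smooth functions — Schwarz / Clairaut).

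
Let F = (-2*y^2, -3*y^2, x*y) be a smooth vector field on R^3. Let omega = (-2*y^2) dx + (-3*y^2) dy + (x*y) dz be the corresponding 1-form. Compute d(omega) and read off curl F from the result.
d(omega) = (x) dy ∧ dz + (-y) dz ∧ dx + (4*y) dx ∧ dy; curl F = (x, -y, 4*y)

d omega = sum_{i<j} (∂f_j/∂x_i - ∂f_i/∂x_j) dx_i ∧ dx_j. Under the identification (dy ∧ dz, dz ∧ dx, dx ∧ dy) ↔ (e_x, e_y, e_z), the coefficients are exactly the components of curl F. Compute:
  ∂R/∂y - ∂Q/∂z = (x) - (0) = x
  ∂P/∂z - ∂R/∂x = (0) - (y) = -y
  ∂Q/∂x - ∂P/∂y = (0) - (-4*y) = 4*y.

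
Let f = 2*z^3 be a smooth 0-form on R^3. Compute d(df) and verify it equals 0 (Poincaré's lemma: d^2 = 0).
d(df) = 0

Step 1: df = sum_i (∂f/∂x_i) dx_i = (0) dx + (0) dy + (6*z^2) dz.
Step 2: Apply d again. Using the 1-form formula, the coefficient of dx ∧ dy in d(df) is ∂^2 f/∂x ∂y - ∂^2 f/∂y ∂x = (0) - (0) = 0 (equality of mixed partials for smooth f).
Similarly for dx ∧ dz and dy ∧ dz — all coefficients vanish. So d(df) = 0.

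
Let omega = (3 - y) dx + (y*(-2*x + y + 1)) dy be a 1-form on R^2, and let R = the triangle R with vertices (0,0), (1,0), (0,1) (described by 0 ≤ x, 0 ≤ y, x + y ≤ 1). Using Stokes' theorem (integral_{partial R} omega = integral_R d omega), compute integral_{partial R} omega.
integral_(partial R) omega = 1/6

Stokes: integral_partial_R omega = integral_R d omega with d omega = (∂Q/∂x - ∂P/∂y) dx ∧ dy.
  ∂Q/∂x = -2*y
  ∂P/∂y = -1
  integrand = ∂Q/∂x - ∂P/∂y = 1 - 2*y.
Integrating over R: integral_0^1 integral_0^{1-x} (1 - 2*y) dy dx = 1/6.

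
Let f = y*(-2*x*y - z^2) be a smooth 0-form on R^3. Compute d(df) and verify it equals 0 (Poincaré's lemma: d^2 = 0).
d(df) = 0

Step 1: df = sum_i (∂f/∂x_i) dx_i = (-2*y^2) dx + (-4*x*y - z^2) dy + (-2*y*z) dz.
Step 2: Apply d again. Using the 1-form formula, the coefficient of dx ∧ dy in d(df) is ∂^2 f/∂x ∂y - ∂^2 f/∂y ∂x = (-4*y) - (-4*y) = 0 (equality of mixed partials for smooth f).
Similarly for dx ∧ dz and dy ∧ dz — all coefficients vanish. So d(df) = 0.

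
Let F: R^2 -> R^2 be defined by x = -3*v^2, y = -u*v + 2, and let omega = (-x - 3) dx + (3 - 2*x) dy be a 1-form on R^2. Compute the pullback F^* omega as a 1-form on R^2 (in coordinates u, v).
F^* omega = (-6*v^3 - 3*v) du + (-6*u*v^2 - 3*u - 18*v^3 + 18*v) dv

Using F^*(f dg) = (f ∘ F) d(g ∘ F), substitute each coordinate x_i by F_i(u, v) in f_i, and replace dx_i by d F_i = (∂F_i/∂u) du + (∂F_i/∂v) dv.
  For the x component: f_1(F) = 3*v^2 - 3; d F_1 = (0) du + (-6*v) dv
  For the y component: f_2(F) = 6*v^2 + 3; d F_2 = (-v) du + (-u) dv
Combining and collecting du, dv coefficients:
  coeff of du: -6*v^3 - 3*v
  coeff of dv: -6*u*v^2 - 3*u - 18*v^3 + 18*v
F^* omega = (-6*v^3 - 3*v) du + (-6*u*v^2 - 3*u - 18*v^3 + 18*v) dv.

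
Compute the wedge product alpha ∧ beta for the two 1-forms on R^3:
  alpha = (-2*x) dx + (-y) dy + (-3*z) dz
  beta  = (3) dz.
alpha ∧ beta = (-6*x) dx ∧ dz + (-3*y) dy ∧ dz

Distribute the wedge, using dx_i ∧ dx_j = -dx_j ∧ dx_i and dx_i ∧ dx_i = 0. For each pair (i, j) with i < j, the coefficient of dx_i ∧ dx_j in alpha ∧ beta is (alpha_i * beta_j - alpha_j * beta_i). Collecting: alpha ∧ beta = (-6*x) dx ∧ dz + (-3*y) dy ∧ dz.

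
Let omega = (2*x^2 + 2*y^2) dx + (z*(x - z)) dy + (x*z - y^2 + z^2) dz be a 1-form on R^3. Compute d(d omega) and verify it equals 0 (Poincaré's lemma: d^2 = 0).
d(d omega) = 0

Step 1: d omega = sum_{i<j} (∂f_j/∂x_i - ∂f_i/∂x_j) dx_i ∧ dx_j:
  coeff of dx ∧ dy: -4*y + z
  coeff of dx ∧ dz: z
  coeff of dy ∧ dz: -x - 2*y + 2*z
Step 2: Apply d again to each 2-form coefficient. The only possible 3-form in R^3 is dx ∧ dy ∧ dz, with coefficient
  ∂(coeff of dy∧dz)/∂x - ∂(coeff of dx∧dz)/∂y + ∂(coeff of dx∧dy)/∂z
  = ∂/∂x (-x - 2*y + 2*z) - ∂/∂y (z) + ∂/∂z (-4*y + z).
Each of these terms simplifies to sums of mixed partials that cancel in pairs. The result is 0 (by equality of mixed partials for smooth functions — Schwarz / Clairaut).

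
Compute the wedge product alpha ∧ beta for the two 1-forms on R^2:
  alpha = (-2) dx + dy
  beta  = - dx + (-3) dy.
alpha ∧ beta = (7) dx ∧ dy

Distribute the wedge, using dx_i ∧ dx_j = -dx_j ∧ dx_i and dx_i ∧ dx_i = 0. For each pair (i, j) with i < j, the coefficient of dx_i ∧ dx_j in alpha ∧ beta is (alpha_i * beta_j - alpha_j * beta_i). Collecting: alpha ∧ beta = (7) dx ∧ dy.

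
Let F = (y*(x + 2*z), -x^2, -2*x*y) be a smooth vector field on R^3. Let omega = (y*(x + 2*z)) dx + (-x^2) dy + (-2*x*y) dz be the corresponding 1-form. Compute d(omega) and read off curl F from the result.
d(omega) = (-2*x) dy ∧ dz + (4*y) dz ∧ dx + (-3*x - 2*z) dx ∧ dy; curl F = (-2*x, 4*y, -3*x - 2*z)

d omega = sum_{i<j} (∂f_j/∂x_i - ∂f_i/∂x_j) dx_i ∧ dx_j. Under the identification (dy ∧ dz, dz ∧ dx, dx ∧ dy) ↔ (e_x, e_y, e_z), the coefficients are exactly the components of curl F. Compute:
  ∂R/∂y - ∂Q/∂z = (-2*x) - (0) = -2*x
  ∂P/∂z - ∂R/∂x = (2*y) - (-2*y) = 4*y
  ∂Q/∂x - ∂P/∂y = (-2*x) - (x + 2*z) = -3*x - 2*z.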